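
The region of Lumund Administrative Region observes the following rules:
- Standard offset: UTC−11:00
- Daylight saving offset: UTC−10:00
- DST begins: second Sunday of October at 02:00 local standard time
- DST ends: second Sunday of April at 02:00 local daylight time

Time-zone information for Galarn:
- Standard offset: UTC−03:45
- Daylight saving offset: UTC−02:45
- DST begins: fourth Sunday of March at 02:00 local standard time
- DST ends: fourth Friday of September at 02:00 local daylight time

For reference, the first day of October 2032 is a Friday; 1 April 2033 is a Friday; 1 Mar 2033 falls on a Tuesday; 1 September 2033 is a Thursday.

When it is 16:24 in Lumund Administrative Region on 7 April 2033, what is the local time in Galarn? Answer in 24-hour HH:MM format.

1 October 2032 is a Friday, so the first Sunday is October 3 and the second is October 10.
1 April 2033 is a Friday, so the first Sunday is April 3 and the second is April 10.
7 April 2033 falls between 10 October 2032 and 10 April 2033, so daylight saving is in effect and Lumund Administrative Region is at UTC−10:00.
16:24 Lumund Administrative Region + 10h = 02:24 UTC (rolling into the next day, 8 April 2033).
1 March 2033 is a Tuesday, so the first Sunday is March 6 and the fourth is March 27.
1 September 2033 is a Thursday, so the first Friday is September 2 and the fourth is September 23.
At the standard offset (UTC−03:45), 02:24 UTC − 3h45m = 22:39 Galarn standard time (rolling into the previous day, 7 April 2033).
Daylight saving runs 27 March – 23 September; the standard-time date in Galarn, 7 April 2033, is inside that window, so Galarn is at UTC−02:45.
02:24 UTC − 2h45m = 23:39 Galarn (rolling into the previous day, 7 April 2033).

23:39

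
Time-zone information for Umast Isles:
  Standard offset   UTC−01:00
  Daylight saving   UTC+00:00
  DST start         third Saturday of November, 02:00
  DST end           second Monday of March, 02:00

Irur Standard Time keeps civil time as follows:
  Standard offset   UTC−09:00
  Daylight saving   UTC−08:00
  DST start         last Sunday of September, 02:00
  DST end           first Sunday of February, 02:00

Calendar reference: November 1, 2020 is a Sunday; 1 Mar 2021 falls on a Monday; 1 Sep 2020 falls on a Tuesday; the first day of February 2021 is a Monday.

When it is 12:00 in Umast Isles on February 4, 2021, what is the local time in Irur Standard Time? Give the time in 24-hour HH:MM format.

1 November 2020 is a Sunday, so the first Saturday is November 7 and the third is November 21.
1 March 2021 is a Monday, so the first Monday is March 1 and the second is March 8.
February 4, 2021 falls between 21 November 2020 and 8 March 2021, so daylight saving is in effect and Umast Isles is at UTC+00:00.
12:00 Umast Isles − 0h = 12:00 UTC.
1 September 2020 is a Tuesday, so Sundays fall on 6, 13, 20, 27; the last is September 27.
1 February 2021 is a Monday, so the first Sunday is February 7.
At the standard offset (UTC−09:00), 12:00 UTC − 9h = 03:00 Irur Standard Time standard time.
Daylight saving runs 27 September 2020 – 7 February 2021; the standard-time date in Irur Standard Time, February 4, 2021, is inside that window, so Irur Standard Time is at UTC−08:00.
12:00 UTC − 8h = 04:00 Irur Standard Time.

04:00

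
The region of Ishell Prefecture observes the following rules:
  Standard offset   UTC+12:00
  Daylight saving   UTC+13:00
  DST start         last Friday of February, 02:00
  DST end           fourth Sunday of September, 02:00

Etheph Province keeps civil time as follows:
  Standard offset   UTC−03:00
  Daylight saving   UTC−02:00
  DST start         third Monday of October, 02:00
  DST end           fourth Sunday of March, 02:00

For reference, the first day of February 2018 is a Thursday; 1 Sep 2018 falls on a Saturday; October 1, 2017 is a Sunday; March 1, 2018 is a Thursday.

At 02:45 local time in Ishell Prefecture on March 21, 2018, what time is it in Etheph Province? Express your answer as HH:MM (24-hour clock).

11:45

1 February 2018 is a Thursday, so Fridays fall on 2, 9, 16, 23; the last is February 23.
1 September 2018 is a Saturday, so the first Sunday is September 2 and the fourth is September 23.
March 21, 2018 falls between 23 February and 23 September, so daylight saving is in effect and Ishell Prefecture is at UTC+13:00.
02:45 Ishell Prefecture − 13h = 13:45 UTC (rolling into the previous day, 20 March 2018).
1 October 2017 is a Sunday, so the first Monday is October 2 and the third is October 16.
1 March 2018 is a Thursday, so the first Sunday is March 4 and the fourth is March 25.
At the standard offset (UTC−03:00), 13:45 UTC − 3h = 10:45 Etheph Province standard time.
Daylight saving runs 16 October 2017 – 25 March 2018; the standard-time date in Etheph Province, March 20, 2018, is inside that window, so Etheph Province is at UTC−02:00.
13:45 UTC − 2h = 11:45 Etheph Province.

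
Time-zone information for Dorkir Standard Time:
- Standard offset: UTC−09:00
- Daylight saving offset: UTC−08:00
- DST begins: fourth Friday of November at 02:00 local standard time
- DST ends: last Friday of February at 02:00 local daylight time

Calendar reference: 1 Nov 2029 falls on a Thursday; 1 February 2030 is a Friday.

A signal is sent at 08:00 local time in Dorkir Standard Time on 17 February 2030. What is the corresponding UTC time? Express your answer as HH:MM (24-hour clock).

1 November 2029 is a Thursday, so the first Friday is November 2 and the fourth is November 23.
1 February 2030 is a Friday, so Fridays fall on 1, 8, 15, 22; the last is February 22.
17 February 2030 lies within the daylight-saving period (23 November 2029 – 22 February 2030), so Dorkir Standard Time is on daylight time, UTC−08:00.
08:00 local + 8h = 16:00 UTC.

16:00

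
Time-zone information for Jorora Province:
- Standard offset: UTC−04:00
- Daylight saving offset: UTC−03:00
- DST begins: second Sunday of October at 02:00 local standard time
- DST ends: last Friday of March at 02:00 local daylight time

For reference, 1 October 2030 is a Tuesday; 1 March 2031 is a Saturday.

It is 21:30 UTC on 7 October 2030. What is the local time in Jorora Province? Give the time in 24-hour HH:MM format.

1 October 2030 is a Tuesday, so the first Sunday is October 6 and the second is October 13.
1 March 2031 is a Saturday, so Fridays fall on 7, 14, 21, 28; the last is March 28.
At the standard offset (UTC−04:00), 21:30 UTC − 4h = 17:30 Jorora Province standard time.
Daylight saving runs 13 October 2030 – 28 March 2031; the standard-time date in Jorora Province, 7 October 2030, is outside that window, so Jorora Province is on standard time at UTC−04:00.
21:30 UTC − 4h = 17:30 local.

17:30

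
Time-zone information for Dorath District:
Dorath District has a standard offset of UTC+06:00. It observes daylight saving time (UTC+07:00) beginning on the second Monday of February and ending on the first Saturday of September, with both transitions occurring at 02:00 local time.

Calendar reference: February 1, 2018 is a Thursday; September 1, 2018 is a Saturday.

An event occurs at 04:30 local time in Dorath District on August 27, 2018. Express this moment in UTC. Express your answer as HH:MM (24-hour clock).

1 February 2018 is a Thursday, so the first Monday is February 5 and the second is February 12.
1 September 2018 is a Saturday, so the first Saturday is September 1.
Daylight saving runs 12 February – 1 September; August 27, 2018 is inside that window, so Dorath District is at UTC+07:00.
04:30 local − 7h = 21:30 UTC (rolling into the previous day, 26 August 2018).

21:30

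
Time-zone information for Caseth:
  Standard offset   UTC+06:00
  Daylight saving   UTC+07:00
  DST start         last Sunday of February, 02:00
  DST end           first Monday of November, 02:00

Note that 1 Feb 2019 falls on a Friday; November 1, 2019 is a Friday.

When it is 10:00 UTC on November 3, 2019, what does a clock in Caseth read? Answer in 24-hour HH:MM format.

17:00

1 February 2019 is a Friday, so Sundays fall on 3, 10, 17, 24; the last is February 24.
1 November 2019 is a Friday, so the first Monday is November 4.
At the standard offset (UTC+06:00), 10:00 UTC + 6h = 16:00 Caseth standard time.
The standard-time date in Caseth, November 3, 2019, lies within the daylight-saving period (24 February – 4 November), so Caseth is on daylight time, UTC+07:00.
10:00 UTC + 7h = 17:00 local.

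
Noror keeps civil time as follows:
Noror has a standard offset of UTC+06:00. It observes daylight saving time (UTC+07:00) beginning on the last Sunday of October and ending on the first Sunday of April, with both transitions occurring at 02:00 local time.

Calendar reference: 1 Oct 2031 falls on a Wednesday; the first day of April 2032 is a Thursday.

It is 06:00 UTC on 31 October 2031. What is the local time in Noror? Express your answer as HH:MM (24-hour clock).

13:00

1 October 2031 is a Wednesday, so Sundays fall on 5, 12, 19, 26; the last is October 26.
1 April 2032 is a Thursday, so the first Sunday is April 4.
At the standard offset (UTC+06:00), 06:00 UTC + 6h = 12:00 Noror standard time.
The standard-time date in Noror, 31 October 2031, falls between 26 October 2031 and 4 April 2032, so daylight saving is in effect and Noror is at UTC+07:00.
06:00 UTC + 7h = 13:00 local.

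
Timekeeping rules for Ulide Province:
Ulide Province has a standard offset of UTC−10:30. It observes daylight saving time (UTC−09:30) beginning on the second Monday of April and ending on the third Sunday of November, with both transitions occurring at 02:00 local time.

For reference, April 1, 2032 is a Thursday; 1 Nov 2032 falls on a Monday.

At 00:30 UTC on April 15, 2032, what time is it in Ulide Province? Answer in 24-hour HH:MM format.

1 April 2032 is a Thursday, so the first Monday is April 5 and the second is April 12.
1 November 2032 is a Monday, so the first Sunday is November 7 and the third is November 21.
At the standard offset (UTC−10:30), 00:30 UTC − 10h30m = 14:00 Ulide Province standard time (rolling into the previous day, 14 April 2032).
The standard-time date in Ulide Province, April 14, 2032, falls between 12 April and 21 November, so daylight saving is in effect and Ulide Province is at UTC−09:30.
00:30 UTC − 9h30m = 15:00 local (rolling into the previous day, 14 April 2032).

15:00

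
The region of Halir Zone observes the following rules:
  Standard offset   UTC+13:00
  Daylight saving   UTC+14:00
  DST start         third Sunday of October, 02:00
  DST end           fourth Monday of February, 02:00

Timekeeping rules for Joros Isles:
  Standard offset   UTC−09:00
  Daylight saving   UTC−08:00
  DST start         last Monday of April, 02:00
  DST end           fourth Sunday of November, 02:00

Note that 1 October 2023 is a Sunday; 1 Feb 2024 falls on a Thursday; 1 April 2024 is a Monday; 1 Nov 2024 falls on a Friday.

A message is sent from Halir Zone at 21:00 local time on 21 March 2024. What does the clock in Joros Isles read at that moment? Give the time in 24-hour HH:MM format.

23:00

1 October 2023 is a Sunday, so the first Sunday is October 1 and the third is October 15.
1 February 2024 is a Thursday, so the first Monday is February 5 and the fourth is February 26.
Daylight saving runs 15 October 2023 – 26 February 2024; 21 March 2024 is outside that window, so Halir Zone is on standard time at UTC+13:00.
21:00 Halir Zone − 13h = 08:00 UTC.
1 April 2024 is a Monday, so Mondays fall on 1, 8, 15, 22, 29; the last is April 29.
1 November 2024 is a Friday, so the first Sunday is November 3 and the fourth is November 24.
At the standard offset (UTC−09:00), 08:00 UTC − 9h = 23:00 Joros Isles standard time (rolling into the previous day, 20 March 2024).
The standard-time date in Joros Isles, 20 March 2024, does not fall between 29 April and 24 November, so daylight saving is not in effect and Joros Isles is at UTC−09:00.
08:00 UTC − 9h = 23:00 Joros Isles (rolling into the previous day, 20 March 2024).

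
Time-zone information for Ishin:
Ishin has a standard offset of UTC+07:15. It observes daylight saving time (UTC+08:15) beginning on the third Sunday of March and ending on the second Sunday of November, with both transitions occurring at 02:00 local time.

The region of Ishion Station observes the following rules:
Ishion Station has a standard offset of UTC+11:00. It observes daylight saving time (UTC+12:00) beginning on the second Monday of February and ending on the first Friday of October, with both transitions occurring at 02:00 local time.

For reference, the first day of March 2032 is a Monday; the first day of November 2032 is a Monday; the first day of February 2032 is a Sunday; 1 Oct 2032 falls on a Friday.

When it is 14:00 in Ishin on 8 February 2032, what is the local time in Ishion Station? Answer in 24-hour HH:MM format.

1 March 2032 is a Monday, so the first Sunday is March 7 and the third is March 21.
1 November 2032 is a Monday, so the first Sunday is November 7 and the second is November 14.
8 February 2032 is outside the daylight-saving period (21 March – 14 November), so Ishin is on standard time, UTC+07:15.
14:00 Ishin − 7h15m = 06:45 UTC.
1 February 2032 is a Sunday, so the first Monday is February 2 and the second is February 9.
1 October 2032 is a Friday, so the first Friday is October 1.
At the standard offset (UTC+11:00), 06:45 UTC + 11h = 17:45 Ishion Station standard time.
Daylight saving runs 9 February – 1 October; the standard-time date in Ishion Station, 8 February 2032, is outside that window, so Ishion Station is on standard time at UTC+11:00.
06:45 UTC + 11h = 17:45 Ishion Station.

17:45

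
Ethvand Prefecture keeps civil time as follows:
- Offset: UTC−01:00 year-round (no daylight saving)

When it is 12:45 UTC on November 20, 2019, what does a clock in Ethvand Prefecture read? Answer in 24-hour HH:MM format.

Ethvand Prefecture stays on UTC−01:00 all year.
12:45 UTC − 1h = 11:45 local.

11:45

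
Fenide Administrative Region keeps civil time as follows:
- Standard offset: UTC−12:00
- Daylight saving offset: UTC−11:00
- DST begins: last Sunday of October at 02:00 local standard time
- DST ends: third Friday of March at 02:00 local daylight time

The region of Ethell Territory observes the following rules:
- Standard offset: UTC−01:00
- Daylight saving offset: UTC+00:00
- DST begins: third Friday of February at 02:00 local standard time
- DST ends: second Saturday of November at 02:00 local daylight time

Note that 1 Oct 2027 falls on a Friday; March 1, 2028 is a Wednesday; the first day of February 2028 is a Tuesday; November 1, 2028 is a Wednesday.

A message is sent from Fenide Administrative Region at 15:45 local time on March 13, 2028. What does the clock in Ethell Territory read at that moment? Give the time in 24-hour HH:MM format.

1 October 2027 is a Friday, so Sundays fall on 3, 10, 17, 24, 31; the last is October 31.
1 March 2028 is a Wednesday, so the first Friday is March 3 and the third is March 17.
March 13, 2028 falls between 31 October 2027 and 17 March 2028, so daylight saving is in effect and Fenide Administrative Region is at UTC−11:00.
15:45 Fenide Administrative Region + 11h = 02:45 UTC (rolling into the next day, 14 March 2028).
1 February 2028 is a Tuesday, so the first Friday is February 4 and the third is February 18.
1 November 2028 is a Wednesday, so the first Saturday is November 4 and the second is November 11.
At the standard offset (UTC−01:00), 02:45 UTC − 1h = 01:45 Ethell Territory standard time.
The standard-time date in Ethell Territory, March 14, 2028, falls between 18 February and 11 November, so daylight saving is in effect and Ethell Territory is at UTC+00:00.
02:45 UTC + 0h = 02:45 Ethell Territory.

02:45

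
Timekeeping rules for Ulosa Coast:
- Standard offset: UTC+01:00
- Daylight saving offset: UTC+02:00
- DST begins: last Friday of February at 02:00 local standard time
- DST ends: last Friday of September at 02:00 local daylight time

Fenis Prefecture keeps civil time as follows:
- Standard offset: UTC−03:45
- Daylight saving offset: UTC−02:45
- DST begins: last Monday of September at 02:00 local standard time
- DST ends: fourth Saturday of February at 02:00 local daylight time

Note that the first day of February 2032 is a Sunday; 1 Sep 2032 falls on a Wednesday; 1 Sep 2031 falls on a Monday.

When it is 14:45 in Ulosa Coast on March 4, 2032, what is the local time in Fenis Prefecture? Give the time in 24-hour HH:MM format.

09:00

1 February 2032 is a Sunday, so Fridays fall on 6, 13, 20, 27; the last is February 27.
1 September 2032 is a Wednesday, so Fridays fall on 3, 10, 17, 24; the last is September 24.
March 4, 2032 falls between 27 February and 24 September, so daylight saving is in effect and Ulosa Coast is at UTC+02:00.
14:45 Ulosa Coast − 2h = 12:45 UTC.
1 September 2031 is a Monday, so Mondays fall on 1, 8, 15, 22, 29; the last is September 29.
1 February 2032 is a Sunday, so the first Saturday is February 7 and the fourth is February 28.
At the standard offset (UTC−03:45), 12:45 UTC − 3h45m = 09:00 Fenis Prefecture standard time.
Daylight saving runs 29 September 2031 – 28 February 2032; the standard-time date in Fenis Prefecture, March 4, 2032, is outside that window, so Fenis Prefecture is on standard time at UTC−03:45.
12:45 UTC − 3h45m = 09:00 Fenis Prefecture.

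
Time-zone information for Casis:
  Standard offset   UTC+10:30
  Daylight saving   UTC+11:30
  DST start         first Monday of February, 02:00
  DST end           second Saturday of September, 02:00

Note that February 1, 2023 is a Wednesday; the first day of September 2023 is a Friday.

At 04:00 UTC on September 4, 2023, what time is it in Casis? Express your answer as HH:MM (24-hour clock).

15:30

1 February 2023 is a Wednesday, so the first Monday is February 6.
1 September 2023 is a Friday, so the first Saturday is September 2 and the second is September 9.
At the standard offset (UTC+10:30), 04:00 UTC + 10h30m = 14:30 Casis standard time.
The standard-time date in Casis, September 4, 2023, lies within the daylight-saving period (6 February – 9 September), so Casis is on daylight time, UTC+11:30.
04:00 UTC + 11h30m = 15:30 local.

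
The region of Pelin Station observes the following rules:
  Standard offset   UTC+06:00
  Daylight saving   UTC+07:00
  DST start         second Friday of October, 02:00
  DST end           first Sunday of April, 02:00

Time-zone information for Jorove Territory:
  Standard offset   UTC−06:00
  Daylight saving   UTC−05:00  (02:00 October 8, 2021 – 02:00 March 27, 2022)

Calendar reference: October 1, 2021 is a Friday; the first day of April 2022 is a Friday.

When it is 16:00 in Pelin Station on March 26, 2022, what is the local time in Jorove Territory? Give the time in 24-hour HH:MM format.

1 October 2021 is a Friday, so the first Friday is October 1 and the second is October 8.
1 April 2022 is a Friday, so the first Sunday is April 3.
March 26, 2022 lies within the daylight-saving period (8 October 2021 – 3 April 2022), so Pelin Station is on daylight time, UTC+07:00.
16:00 Pelin Station − 7h = 09:00 UTC.
At the standard offset (UTC−06:00), 09:00 UTC − 6h = 03:00 Jorove Territory standard time.
Daylight saving runs 8 October 2021 – 27 March 2022; the standard-time date in Jorove Territory, March 26, 2022, is inside that window, so Jorove Territory is at UTC−05:00.
09:00 UTC − 5h = 04:00 Jorove Territory.

04:00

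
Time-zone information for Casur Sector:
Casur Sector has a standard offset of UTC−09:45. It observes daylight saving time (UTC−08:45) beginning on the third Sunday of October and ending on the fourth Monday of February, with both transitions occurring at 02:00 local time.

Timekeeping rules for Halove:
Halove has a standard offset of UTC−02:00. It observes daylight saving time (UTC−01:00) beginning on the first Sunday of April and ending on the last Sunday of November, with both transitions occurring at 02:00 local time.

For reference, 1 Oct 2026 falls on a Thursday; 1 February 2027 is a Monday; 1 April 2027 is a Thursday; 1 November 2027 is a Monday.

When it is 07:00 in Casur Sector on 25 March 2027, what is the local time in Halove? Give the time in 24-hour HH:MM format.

1 October 2026 is a Thursday, so the first Sunday is October 4 and the third is October 18.
1 February 2027 is a Monday, so the first Monday is February 1 and the fourth is February 22.
25 March 2027 is outside the daylight-saving period (18 October 2026 – 22 February 2027), so Casur Sector is on standard time, UTC−09:45.
07:00 Casur Sector + 9h45m = 16:45 UTC.
1 April 2027 is a Thursday, so the first Sunday is April 4.
1 November 2027 is a Monday, so Sundays fall on 7, 14, 21, 28; the last is November 28.
At the standard offset (UTC−02:00), 16:45 UTC − 2h = 14:45 Halove standard time.
Daylight saving runs 4 April – 28 November; the standard-time date in Halove, 25 March 2027, is outside that window, so Halove is on standard time at UTC−02:00.
16:45 UTC − 2h = 14:45 Halove.

14:45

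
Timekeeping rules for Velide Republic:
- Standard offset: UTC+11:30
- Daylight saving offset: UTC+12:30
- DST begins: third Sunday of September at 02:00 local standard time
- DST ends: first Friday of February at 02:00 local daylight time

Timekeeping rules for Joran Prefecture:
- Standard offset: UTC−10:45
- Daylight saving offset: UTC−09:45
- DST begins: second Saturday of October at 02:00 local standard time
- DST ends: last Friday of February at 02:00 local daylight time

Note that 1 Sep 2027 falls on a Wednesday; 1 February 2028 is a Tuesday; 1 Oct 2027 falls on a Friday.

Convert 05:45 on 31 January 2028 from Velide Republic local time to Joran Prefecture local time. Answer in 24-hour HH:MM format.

07:30

1 September 2027 is a Wednesday, so the first Sunday is September 5 and the third is September 19.
1 February 2028 is a Tuesday, so the first Friday is February 4.
31 January 2028 lies within the daylight-saving period (19 September 2027 – 4 February 2028), so Velide Republic is on daylight time, UTC+12:30.
05:45 Velide Republic − 12h30m = 17:15 UTC (rolling into the previous day, 30 January 2028).
1 October 2027 is a Friday, so the first Saturday is October 2 and the second is October 9.
1 February 2028 is a Tuesday, so Fridays fall on 4, 11, 18, 25; the last is February 25.
At the standard offset (UTC−10:45), 17:15 UTC − 10h45m = 06:30 Joran Prefecture standard time.
Daylight saving runs 9 October 2027 – 25 February 2028; the standard-time date in Joran Prefecture, 30 January 2028, is inside that window, so Joran Prefecture is at UTC−09:45.
17:15 UTC − 9h45m = 07:30 Joran Prefecture.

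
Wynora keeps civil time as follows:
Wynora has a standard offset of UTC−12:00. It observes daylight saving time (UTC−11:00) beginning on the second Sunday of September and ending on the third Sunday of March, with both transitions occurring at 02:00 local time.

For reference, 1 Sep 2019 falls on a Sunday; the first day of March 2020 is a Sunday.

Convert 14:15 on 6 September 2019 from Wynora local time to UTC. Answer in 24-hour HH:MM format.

1 September 2019 is a Sunday, so the first Sunday is September 1 and the second is September 8.
1 March 2020 is a Sunday, so the first Sunday is March 1 and the third is March 15.
6 September 2019 is outside the daylight-saving period (8 September 2019 – 15 March 2020), so Wynora is on standard time, UTC−12:00.
14:15 local + 12h = 02:15 UTC (rolling into the next day, 7 September 2019).

02:15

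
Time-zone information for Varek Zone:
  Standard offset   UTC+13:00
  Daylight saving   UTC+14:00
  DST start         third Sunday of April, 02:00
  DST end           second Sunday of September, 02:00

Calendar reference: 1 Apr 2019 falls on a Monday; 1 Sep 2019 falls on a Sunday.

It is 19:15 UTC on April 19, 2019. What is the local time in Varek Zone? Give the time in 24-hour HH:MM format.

1 April 2019 is a Monday, so the first Sunday is April 7 and the third is April 21.
1 September 2019 is a Sunday, so the first Sunday is September 1 and the second is September 8.
At the standard offset (UTC+13:00), 19:15 UTC + 13h = 08:15 Varek Zone standard time (rolling into the next day, 20 April 2019).
The standard-time date in Varek Zone, April 20, 2019, is outside the daylight-saving period (21 April – 8 September), so Varek Zone is on standard time, UTC+13:00.
19:15 UTC + 13h = 08:15 local (rolling into the next day, 20 April 2019).

08:15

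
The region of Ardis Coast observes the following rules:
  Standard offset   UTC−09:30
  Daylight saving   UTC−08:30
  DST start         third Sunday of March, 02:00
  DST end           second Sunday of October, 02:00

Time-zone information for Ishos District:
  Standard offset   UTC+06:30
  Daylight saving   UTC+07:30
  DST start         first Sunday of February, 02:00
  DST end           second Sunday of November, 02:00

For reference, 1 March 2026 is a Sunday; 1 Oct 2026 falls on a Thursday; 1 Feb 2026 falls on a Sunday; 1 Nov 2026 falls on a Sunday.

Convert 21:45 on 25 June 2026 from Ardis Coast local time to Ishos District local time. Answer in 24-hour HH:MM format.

1 March 2026 is a Sunday, so the first Sunday is March 1 and the third is March 15.
1 October 2026 is a Thursday, so the first Sunday is October 4 and the second is October 11.
25 June 2026 falls between 15 March and 11 October, so daylight saving is in effect and Ardis Coast is at UTC−08:30.
21:45 Ardis Coast + 8h30m = 06:15 UTC (rolling into the next day, 26 June 2026).
1 February 2026 is a Sunday, so the first Sunday is February 1.
1 November 2026 is a Sunday, so the first Sunday is November 1 and the second is November 8.
At the standard offset (UTC+06:30), 06:15 UTC + 6h30m = 12:45 Ishos District standard time.
The standard-time date in Ishos District, 26 June 2026, lies within the daylight-saving period (1 February – 8 November), so Ishos District is on daylight time, UTC+07:30.
06:15 UTC + 7h30m = 13:45 Ishos District.

13:45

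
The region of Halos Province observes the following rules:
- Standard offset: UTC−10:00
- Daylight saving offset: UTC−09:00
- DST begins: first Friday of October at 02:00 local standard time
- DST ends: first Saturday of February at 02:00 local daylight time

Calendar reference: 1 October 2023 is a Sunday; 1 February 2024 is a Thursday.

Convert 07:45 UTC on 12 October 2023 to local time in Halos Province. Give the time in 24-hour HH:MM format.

22:45

1 October 2023 is a Sunday, so the first Friday is October 6.
1 February 2024 is a Thursday, so the first Saturday is February 3.
At the standard offset (UTC−10:00), 07:45 UTC − 10h = 21:45 Halos Province standard time (rolling into the previous day, 11 October 2023).
The standard-time date in Halos Province, 11 October 2023, falls between 6 October 2023 and 3 February 2024, so daylight saving is in effect and Halos Province is at UTC−09:00.
07:45 UTC − 9h = 22:45 local (rolling into the previous day, 11 October 2023).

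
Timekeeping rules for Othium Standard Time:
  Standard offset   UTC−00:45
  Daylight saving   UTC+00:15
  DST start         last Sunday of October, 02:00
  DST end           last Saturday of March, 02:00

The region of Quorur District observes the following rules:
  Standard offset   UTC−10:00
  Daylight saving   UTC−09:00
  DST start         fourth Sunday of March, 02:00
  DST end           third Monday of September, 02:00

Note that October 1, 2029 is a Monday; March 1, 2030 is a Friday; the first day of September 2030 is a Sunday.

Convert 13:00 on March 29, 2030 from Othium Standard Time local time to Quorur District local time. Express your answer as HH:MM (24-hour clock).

03:45

1 October 2029 is a Monday, so Sundays fall on 7, 14, 21, 28; the last is October 28.
1 March 2030 is a Friday, so Saturdays fall on 2, 9, 16, 23, 30; the last is March 30.
March 29, 2030 falls between 28 October 2029 and 30 March 2030, so daylight saving is in effect and Othium Standard Time is at UTC+00:15.
13:00 Othium Standard Time − 0h15m = 12:45 UTC.
1 March 2030 is a Friday, so the first Sunday is March 3 and the fourth is March 24.
1 September 2030 is a Sunday, so the first Monday is September 2 and the third is September 16.
At the standard offset (UTC−10:00), 12:45 UTC − 10h = 02:45 Quorur District standard time.
The standard-time date in Quorur District, March 29, 2030, falls between 24 March and 16 September, so daylight saving is in effect and Quorur District is at UTC−09:00.
12:45 UTC − 9h = 03:45 Quorur District.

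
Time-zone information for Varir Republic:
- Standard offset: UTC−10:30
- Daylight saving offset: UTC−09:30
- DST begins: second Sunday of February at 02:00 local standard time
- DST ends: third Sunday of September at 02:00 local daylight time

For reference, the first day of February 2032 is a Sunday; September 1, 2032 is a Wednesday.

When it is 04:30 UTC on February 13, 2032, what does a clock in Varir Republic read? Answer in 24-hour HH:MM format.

19:00

1 February 2032 is a Sunday, so the first Sunday is February 1 and the second is February 8.
1 September 2032 is a Wednesday, so the first Sunday is September 5 and the third is September 19.
At the standard offset (UTC−10:30), 04:30 UTC − 10h30m = 18:00 Varir Republic standard time (rolling into the previous day, 12 February 2032).
Daylight saving runs 8 February – 19 September; the standard-time date in Varir Republic, February 12, 2032, is inside that window, so Varir Republic is at UTC−09:30.
04:30 UTC − 9h30m = 19:00 local (rolling into the previous day, 12 February 2032).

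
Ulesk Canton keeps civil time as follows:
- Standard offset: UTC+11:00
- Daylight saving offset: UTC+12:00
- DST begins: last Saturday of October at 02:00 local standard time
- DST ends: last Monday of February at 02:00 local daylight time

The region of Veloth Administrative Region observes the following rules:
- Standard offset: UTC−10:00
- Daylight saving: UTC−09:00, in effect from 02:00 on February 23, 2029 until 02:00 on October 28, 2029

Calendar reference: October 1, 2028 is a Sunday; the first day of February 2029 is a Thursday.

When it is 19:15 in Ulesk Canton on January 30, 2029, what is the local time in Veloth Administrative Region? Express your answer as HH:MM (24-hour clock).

21:15

1 October 2028 is a Sunday, so Saturdays fall on 7, 14, 21, 28; the last is October 28.
1 February 2029 is a Thursday, so Mondays fall on 5, 12, 19, 26; the last is February 26.
Daylight saving runs 28 October 2028 – 26 February 2029; January 30, 2029 is inside that window, so Ulesk Canton is at UTC+12:00.
19:15 Ulesk Canton − 12h = 07:15 UTC.
At the standard offset (UTC−10:00), 07:15 UTC − 10h = 21:15 Veloth Administrative Region standard time (rolling into the previous day, 29 January 2029).
Daylight saving runs 23 February – 28 October; the standard-time date in Veloth Administrative Region, January 29, 2029, is outside that window, so Veloth Administrative Region is on standard time at UTC−10:00.
07:15 UTC − 10h = 21:15 Veloth Administrative Region (rolling into the previous day, 29 January 2029).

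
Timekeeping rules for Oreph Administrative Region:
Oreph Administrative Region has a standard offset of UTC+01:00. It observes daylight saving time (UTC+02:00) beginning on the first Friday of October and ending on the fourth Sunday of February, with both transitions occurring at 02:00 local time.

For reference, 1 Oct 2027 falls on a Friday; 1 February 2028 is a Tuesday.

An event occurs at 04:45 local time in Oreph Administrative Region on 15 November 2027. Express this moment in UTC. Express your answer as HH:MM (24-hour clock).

1 October 2027 is a Friday, so the first Friday is October 1.
1 February 2028 is a Tuesday, so the first Sunday is February 6 and the fourth is February 27.
Daylight saving runs 1 October 2027 – 27 February 2028; 15 November 2027 is inside that window, so Oreph Administrative Region is at UTC+02:00.
04:45 local − 2h = 02:45 UTC.

02:45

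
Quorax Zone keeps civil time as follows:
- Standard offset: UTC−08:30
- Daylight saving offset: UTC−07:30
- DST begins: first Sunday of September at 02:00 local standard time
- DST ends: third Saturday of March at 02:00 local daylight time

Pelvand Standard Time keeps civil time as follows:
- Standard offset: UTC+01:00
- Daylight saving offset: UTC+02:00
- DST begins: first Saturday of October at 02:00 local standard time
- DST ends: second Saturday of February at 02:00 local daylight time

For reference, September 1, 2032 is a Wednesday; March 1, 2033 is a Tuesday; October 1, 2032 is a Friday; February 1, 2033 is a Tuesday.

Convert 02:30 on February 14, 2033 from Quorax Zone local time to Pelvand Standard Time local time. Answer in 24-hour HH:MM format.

11:00

1 September 2032 is a Wednesday, so the first Sunday is September 5.
1 March 2033 is a Tuesday, so the first Saturday is March 5 and the third is March 19.
Daylight saving runs 5 September 2032 – 19 March 2033; February 14, 2033 is inside that window, so Quorax Zone is at UTC−07:30.
02:30 Quorax Zone + 7h30m = 10:00 UTC.
1 October 2032 is a Friday, so the first Saturday is October 2.
1 February 2033 is a Tuesday, so the first Saturday is February 5 and the second is February 12.
At the standard offset (UTC+01:00), 10:00 UTC + 1h = 11:00 Pelvand Standard Time standard time.
The standard-time date in Pelvand Standard Time, February 14, 2033, is outside the daylight-saving period (2 October 2032 – 12 February 2033), so Pelvand Standard Time is on standard time, UTC+01:00.
10:00 UTC + 1h = 11:00 Pelvand Standard Time.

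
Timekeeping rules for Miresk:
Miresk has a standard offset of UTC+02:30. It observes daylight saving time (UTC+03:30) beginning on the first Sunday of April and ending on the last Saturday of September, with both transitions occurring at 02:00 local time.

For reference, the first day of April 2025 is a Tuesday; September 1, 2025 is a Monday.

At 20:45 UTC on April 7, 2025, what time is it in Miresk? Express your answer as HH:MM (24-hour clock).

00:15

1 April 2025 is a Tuesday, so the first Sunday is April 6.
1 September 2025 is a Monday, so Saturdays fall on 6, 13, 20, 27; the last is September 27.
At the standard offset (UTC+02:30), 20:45 UTC + 2h30m = 23:15 Miresk standard time.
The standard-time date in Miresk, April 7, 2025, falls between 6 April and 27 September, so daylight saving is in effect and Miresk is at UTC+03:30.
20:45 UTC + 3h30m = 00:15 local (rolling into the next day, 8 April 2025).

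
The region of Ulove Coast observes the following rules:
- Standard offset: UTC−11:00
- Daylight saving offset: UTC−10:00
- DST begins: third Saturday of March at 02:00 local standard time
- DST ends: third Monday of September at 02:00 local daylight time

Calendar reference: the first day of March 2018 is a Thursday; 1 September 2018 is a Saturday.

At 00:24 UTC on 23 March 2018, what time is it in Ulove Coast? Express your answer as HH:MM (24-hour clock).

1 March 2018 is a Thursday, so the first Saturday is March 3 and the third is March 17.
1 September 2018 is a Saturday, so the first Monday is September 3 and the third is September 17.
At the standard offset (UTC−11:00), 00:24 UTC − 11h = 13:24 Ulove Coast standard time (rolling into the previous day, 22 March 2018).
The standard-time date in Ulove Coast, 22 March 2018, falls between 17 March and 17 September, so daylight saving is in effect and Ulove Coast is at UTC−10:00.
00:24 UTC − 10h = 14:24 local (rolling into the previous day, 22 March 2018).

14:24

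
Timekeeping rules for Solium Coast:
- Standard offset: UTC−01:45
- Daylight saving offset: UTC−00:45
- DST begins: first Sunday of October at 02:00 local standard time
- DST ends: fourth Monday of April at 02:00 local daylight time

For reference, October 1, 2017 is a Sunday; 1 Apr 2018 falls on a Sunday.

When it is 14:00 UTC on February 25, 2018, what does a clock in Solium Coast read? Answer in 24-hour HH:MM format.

1 October 2017 is a Sunday, so the first Sunday is October 1.
1 April 2018 is a Sunday, so the first Monday is April 2 and the fourth is April 23.
At the standard offset (UTC−01:45), 14:00 UTC − 1h45m = 12:15 Solium Coast standard time.
Daylight saving runs 1 October 2017 – 23 April 2018; the standard-time date in Solium Coast, February 25, 2018, is inside that window, so Solium Coast is at UTC−00:45.
14:00 UTC − 0h45m = 13:15 local.

13:15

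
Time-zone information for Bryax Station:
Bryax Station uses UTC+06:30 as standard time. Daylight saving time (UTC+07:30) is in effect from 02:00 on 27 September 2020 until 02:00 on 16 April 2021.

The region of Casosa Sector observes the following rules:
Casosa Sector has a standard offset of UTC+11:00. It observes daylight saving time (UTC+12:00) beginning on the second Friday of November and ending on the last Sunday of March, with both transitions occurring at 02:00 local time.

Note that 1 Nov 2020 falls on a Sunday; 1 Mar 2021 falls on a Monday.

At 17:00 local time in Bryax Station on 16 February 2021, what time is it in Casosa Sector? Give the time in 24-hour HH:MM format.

Daylight saving runs 27 September 2020 – 16 April 2021; 16 February 2021 is inside that window, so Bryax Station is at UTC+07:30.
17:00 Bryax Station − 7h30m = 09:30 UTC.
1 November 2020 is a Sunday, so the first Friday is November 6 and the second is November 13.
1 March 2021 is a Monday, so Sundays fall on 7, 14, 21, 28; the last is March 28.
At the standard offset (UTC+11:00), 09:30 UTC + 11h = 20:30 Casosa Sector standard time.
The standard-time date in Casosa Sector, 16 February 2021, lies within the daylight-saving period (13 November 2020 – 28 March 2021), so Casosa Sector is on daylight time, UTC+12:00.
09:30 UTC + 12h = 21:30 Casosa Sector.

21:30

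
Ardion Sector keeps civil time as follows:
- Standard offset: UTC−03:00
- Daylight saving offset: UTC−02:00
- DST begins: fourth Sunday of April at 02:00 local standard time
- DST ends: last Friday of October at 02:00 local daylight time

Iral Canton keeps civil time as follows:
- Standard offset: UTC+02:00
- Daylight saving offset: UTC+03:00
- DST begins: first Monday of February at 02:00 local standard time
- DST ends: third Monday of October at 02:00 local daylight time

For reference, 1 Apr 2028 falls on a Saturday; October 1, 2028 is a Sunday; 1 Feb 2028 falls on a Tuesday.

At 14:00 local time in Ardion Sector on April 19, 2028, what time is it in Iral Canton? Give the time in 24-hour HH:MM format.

1 April 2028 is a Saturday, so the first Sunday is April 2 and the fourth is April 23.
1 October 2028 is a Sunday, so Fridays fall on 6, 13, 20, 27; the last is October 27.
April 19, 2028 is outside the daylight-saving period (23 April – 27 October), so Ardion Sector is on standard time, UTC−03:00.
14:00 Ardion Sector + 3h = 17:00 UTC.
1 February 2028 is a Tuesday, so the first Monday is February 7.
1 October 2028 is a Sunday, so the first Monday is October 2 and the third is October 16.
At the standard offset (UTC+02:00), 17:00 UTC + 2h = 19:00 Iral Canton standard time.
Daylight saving runs 7 February – 16 October; the standard-time date in Iral Canton, April 19, 2028, is inside that window, so Iral Canton is at UTC+03:00.
17:00 UTC + 3h = 20:00 Iral Canton.

20:00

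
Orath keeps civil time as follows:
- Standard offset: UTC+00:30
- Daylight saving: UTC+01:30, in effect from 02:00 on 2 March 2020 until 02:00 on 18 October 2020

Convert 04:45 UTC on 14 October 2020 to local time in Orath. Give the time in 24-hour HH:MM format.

06:15

At the standard offset (UTC+00:30), 04:45 UTC + 0h30m = 05:15 Orath standard time.
Daylight saving runs 2 March – 18 October; the standard-time date in Orath, 14 October 2020, is inside that window, so Orath is at UTC+01:30.
04:45 UTC + 1h30m = 06:15 local.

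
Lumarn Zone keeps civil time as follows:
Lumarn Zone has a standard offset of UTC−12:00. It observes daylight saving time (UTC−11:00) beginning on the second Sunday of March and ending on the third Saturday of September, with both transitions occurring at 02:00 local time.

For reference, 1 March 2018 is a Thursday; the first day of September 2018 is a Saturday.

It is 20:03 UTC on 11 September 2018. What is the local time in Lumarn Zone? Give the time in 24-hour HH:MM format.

09:03

1 March 2018 is a Thursday, so the first Sunday is March 4 and the second is March 11.
1 September 2018 is a Saturday, so the first Saturday is September 1 and the third is September 15.
At the standard offset (UTC−12:00), 20:03 UTC − 12h = 08:03 Lumarn Zone standard time.
Daylight saving runs 11 March – 15 September; the standard-time date in Lumarn Zone, 11 September 2018, is inside that window, so Lumarn Zone is at UTC−11:00.
20:03 UTC − 11h = 09:03 local.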